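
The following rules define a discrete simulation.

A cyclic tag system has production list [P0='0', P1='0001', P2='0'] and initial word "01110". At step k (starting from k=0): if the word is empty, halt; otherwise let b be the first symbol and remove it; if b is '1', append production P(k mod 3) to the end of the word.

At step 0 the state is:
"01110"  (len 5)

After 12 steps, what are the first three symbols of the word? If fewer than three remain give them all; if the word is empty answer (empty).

(empty)

t=0: "01110"  (len 5)
t=1: "1110"  (len 4)
t=2: "1100001"  (len 7)
t=3: "1000010"  (len 7)
t=4: "0000100"  (len 7)
t=5: "000100"  (len 6)
t=6: "00100"  (len 5)
t=7: "0100"  (len 4)
t=8: "100"  (len 3)
t=9: "000"  (len 3)
t=10: "00"  (len 2)
t=11: "0"  (len 1)
t=12: (halted — word empty)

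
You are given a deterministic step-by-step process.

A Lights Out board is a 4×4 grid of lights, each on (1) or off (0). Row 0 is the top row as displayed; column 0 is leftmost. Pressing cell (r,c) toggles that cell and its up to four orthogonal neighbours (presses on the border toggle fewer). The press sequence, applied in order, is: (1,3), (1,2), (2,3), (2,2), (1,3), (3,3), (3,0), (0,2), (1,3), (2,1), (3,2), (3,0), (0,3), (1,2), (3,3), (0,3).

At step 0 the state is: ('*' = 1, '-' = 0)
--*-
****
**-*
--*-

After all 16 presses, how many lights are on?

k=0  --*-
****
**-*
--*-
k=1  --**
**--
**--
--*-
k=2  ---*
*-**
***-
--*-
k=3  ---*
*-*-
**-*
--**
k=4  ---*
*---
*-*-
---*
k=5  ----
*-**
*-**
---*
k=6  ----
*-**
*-*-
--*-
k=7  ----
*-**
--*-
***-
k=8  -***
*--*
--*-
***-
k=9  -**-
*-*-
--**
***-
k=10  -**-
***-
**-*
*-*-
k=11  -**-
***-
****
**-*
k=12  -**-
***-
-***
---*
k=13  -*-*
****
-***
---*
k=14  -***
*---
-*-*
---*
k=15  -***
*---
-*--
--*-
k=16  -*--
*--*
-*--
--*-

5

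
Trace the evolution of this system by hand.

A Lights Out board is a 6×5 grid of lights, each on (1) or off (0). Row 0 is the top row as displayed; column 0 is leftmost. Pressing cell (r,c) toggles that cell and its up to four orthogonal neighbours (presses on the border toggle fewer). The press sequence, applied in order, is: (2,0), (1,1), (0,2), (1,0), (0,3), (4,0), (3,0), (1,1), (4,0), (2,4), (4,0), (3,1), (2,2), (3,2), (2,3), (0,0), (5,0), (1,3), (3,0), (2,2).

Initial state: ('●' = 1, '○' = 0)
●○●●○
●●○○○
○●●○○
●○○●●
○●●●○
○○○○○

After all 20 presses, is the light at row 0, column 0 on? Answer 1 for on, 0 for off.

t=0: ●○●●○
●●○○○
○●●○○
●○○●●
○●●●○
○○○○○
t=1: ●○●●○
○●○○○
●○●○○
○○○●●
○●●●○
○○○○○
t=2: ●●●●○
●○●○○
●●●○○
○○○●●
○●●●○
○○○○○
t=3: ●○○○○
●○○○○
●●●○○
○○○●●
○●●●○
○○○○○
t=4: ○○○○○
○●○○○
○●●○○
○○○●●
○●●●○
○○○○○
t=5: ○○●●●
○●○●○
○●●○○
○○○●●
○●●●○
○○○○○
t=6: ○○●●●
○●○●○
○●●○○
●○○●●
●○●●○
●○○○○
t=7: ○○●●●
○●○●○
●●●○○
○●○●●
○○●●○
●○○○○
t=8: ○●●●●
●○●●○
●○●○○
○●○●●
○○●●○
●○○○○
t=9: ○●●●●
●○●●○
●○●○○
●●○●●
●●●●○
○○○○○
t=10: ○●●●●
●○●●●
●○●●●
●●○●○
●●●●○
○○○○○
t=11: ○●●●●
●○●●●
●○●●●
○●○●○
○○●●○
●○○○○
t=12: ○●●●●
●○●●●
●●●●●
●○●●○
○●●●○
●○○○○
t=13: ○●●●●
●○○●●
●○○○●
●○○●○
○●●●○
●○○○○
t=14: ○●●●●
●○○●●
●○●○●
●●●○○
○●○●○
●○○○○
t=15: ○●●●●
●○○○●
●○○●○
●●●●○
○●○●○
●○○○○
t=16: ●○●●●
○○○○●
●○○●○
●●●●○
○●○●○
●○○○○
t=17: ●○●●●
○○○○●
●○○●○
●●●●○
●●○●○
○●○○○
t=18: ●○●○●
○○●●○
●○○○○
●●●●○
●●○●○
○●○○○
t=19: ●○●○●
○○●●○
○○○○○
○○●●○
○●○●○
○●○○○
t=20: ●○●○●
○○○●○
○●●●○
○○○●○
○●○●○
○●○○○

1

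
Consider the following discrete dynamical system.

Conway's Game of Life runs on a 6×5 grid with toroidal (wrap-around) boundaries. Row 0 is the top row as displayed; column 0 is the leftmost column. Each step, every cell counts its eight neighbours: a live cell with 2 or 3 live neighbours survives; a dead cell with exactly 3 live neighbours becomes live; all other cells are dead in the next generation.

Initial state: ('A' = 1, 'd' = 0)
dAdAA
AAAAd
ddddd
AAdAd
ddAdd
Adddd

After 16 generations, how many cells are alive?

8

0) dAdAA
AAAAd
ddddd
AAdAd
ddAdd
Adddd
1) dddAd
AAdAd
dddAd
dAAdd
AdAdA
AAAAA
2) ddddd
dddAd
AddAA
AAAdA
ddddd
ddddd
3) ddddd
dddAd
ddddd
dAAdd
AAddd
ddddd
4) ddddd
ddddd
ddAdd
AAAdd
AAAdd
ddddd
5) ddddd
ddddd
ddAdd
AddAd
AdAdd
dAddd
6) ddddd
ddddd
ddddd
ddAAA
AdAdA
dAddd
7) ddddd
ddddd
dddAd
AAAdA
AdAdA
AAddd
8) ddddd
ddddd
AAAAA
ddAdd
ddAdd
AAddA
9) Adddd
AAAAA
AAAAA
AdddA
AdAAd
AAddd
10) dddAd
ddddd
ddddd
ddddd
ddAAd
AdAdd
11) ddddd
ddddd
ddddd
ddddd
dAAAd
dAAdA
12) ddddd
ddddd
ddddd
ddAdd
AAdAd
AAddd
13) ddddd
ddddd
ddddd
dAAdd
AdddA
AAAdA
14) AAddd
ddddd
ddddd
AAddd
ddddA
dAdAA
15) AAAdA
ddddd
ddddd
Adddd
dAAAA
dAAAA
16) ddddA
AAddd
ddddd
AAAAA
ddddd
ddddd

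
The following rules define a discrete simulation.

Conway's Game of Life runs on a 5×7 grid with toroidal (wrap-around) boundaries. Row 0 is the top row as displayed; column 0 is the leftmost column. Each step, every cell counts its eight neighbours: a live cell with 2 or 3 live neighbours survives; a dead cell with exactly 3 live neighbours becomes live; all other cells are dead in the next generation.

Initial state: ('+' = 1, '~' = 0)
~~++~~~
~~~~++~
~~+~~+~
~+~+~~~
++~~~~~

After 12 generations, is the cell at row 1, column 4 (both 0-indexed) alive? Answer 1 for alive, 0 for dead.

0

0) ~~++~~~
~~~~++~
~~+~~+~
~+~+~~~
++~~~~~
1) ~++++~~
~~+~++~
~~++~+~
++~~~~~
++~+~~~
2) +~~~~+~
~~~~~+~
~~++~++
+~~++~+
~~~++~~
3) ~~~~~++
~~~~~+~
+~++~~~
+~~~~~+
+~~+~~~
4) ~~~~+++
~~~~++~
++~~~~~
+~++~~+
+~~~~+~
5) ~~~~~~~
+~~~+~~
++++++~
~~+~~~~
++~+~~~
6) ++~~~~~
+~+~+++
+~+~+++
~~~~~~+
~++~~~~
7) ~~~+~+~
~~+~+~~
~~~~+~~
~~++~~+
~++~~~~
8) ~+~++~~
~~~~++~
~~+~++~
~+++~~~
~+~~+~~
9) ~~++~~~
~~+~~~~
~++~~+~
~+~~~+~
++~~+~~
10) ~~++~~~
~~~~~~~
~++~~~~
~~~~+++
++~++~~
11) ~++++~~
~+~+~~~
~~~~~+~
~~~~+++
++~~~~+
12) ~~~++~~
~+~+~~~
~~~~~++
~~~~+~~
~+~~~~+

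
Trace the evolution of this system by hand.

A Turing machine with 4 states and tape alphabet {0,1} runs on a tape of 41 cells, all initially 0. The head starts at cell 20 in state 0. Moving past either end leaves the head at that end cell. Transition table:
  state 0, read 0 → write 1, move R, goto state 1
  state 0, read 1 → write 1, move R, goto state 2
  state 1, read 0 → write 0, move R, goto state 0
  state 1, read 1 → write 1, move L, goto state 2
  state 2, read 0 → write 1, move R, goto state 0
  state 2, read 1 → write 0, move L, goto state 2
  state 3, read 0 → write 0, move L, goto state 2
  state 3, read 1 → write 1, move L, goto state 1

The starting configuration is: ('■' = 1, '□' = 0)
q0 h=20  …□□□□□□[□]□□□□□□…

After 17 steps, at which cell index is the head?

37

gen 0: q0 h=20  …□□□□□□[□]□□□□□□…
gen 1: q1 h=21  …□□□□□■[□]□□□□□□…
gen 2: q0 h=22  …□□□□■□[□]□□□□□□…
gen 3: q1 h=23  …□□□■□■[□]□□□□□□…
gen 4: q0 h=24  …□□■□■□[□]□□□□□□…
gen 5: q1 h=25  …□■□■□■[□]□□□□□□…
gen 6: q0 h=26  …■□■□■□[□]□□□□□□…
gen 7: q1 h=27  …□■□■□■[□]□□□□□□…
gen 8: q0 h=28  …■□■□■□[□]□□□□□□…
gen 9: q1 h=29  …□■□■□■[□]□□□□□□…
gen 10: q0 h=30  …■□■□■□[□]□□□□□□…
gen 11: q1 h=31  …□■□■□■[□]□□□□□□…
gen 12: q0 h=32  …■□■□■□[□]□□□□□□…
gen 13: q1 h=33  …□■□■□■[□]□□□□□□…
gen 14: q0 h=34  …■□■□■□[□]□□□□□□|
gen 15: q1 h=35  …□■□■□■[□]□□□□□|
gen 16: q0 h=36  …■□■□■□[□]□□□□|
gen 17: q1 h=37  …□■□■□■[□]□□□|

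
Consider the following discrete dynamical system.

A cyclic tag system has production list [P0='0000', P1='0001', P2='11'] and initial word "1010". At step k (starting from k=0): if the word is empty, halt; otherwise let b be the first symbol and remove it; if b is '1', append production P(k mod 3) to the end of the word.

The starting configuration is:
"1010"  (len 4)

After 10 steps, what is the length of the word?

6

t=0: "1010"  (len 4)
t=1: "0100000"  (len 7)
t=2: "100000"  (len 6)
t=3: "0000011"  (len 7)
t=4: "000011"  (len 6)
t=5: "00011"  (len 5)
t=6: "0011"  (len 4)
t=7: "011"  (len 3)
t=8: "11"  (len 2)
t=9: "111"  (len 3)
t=10: "110000"  (len 6)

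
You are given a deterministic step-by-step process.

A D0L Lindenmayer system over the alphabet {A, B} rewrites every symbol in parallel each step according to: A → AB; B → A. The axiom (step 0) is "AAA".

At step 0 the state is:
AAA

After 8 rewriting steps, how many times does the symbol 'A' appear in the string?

[0] AAA
[1] ABABAB
[2] ABAABAABA
[3] ABAABABAABABAAB
[4] ABAABABAABAABABAABAABABA
[5] ABAABABAABAABABAABABAABAABABAABABAABAAB
[6] ABAABABAABAABABAABABAABAABABAABAABABAABABAABAABABAABAABABAABABA
[7] ABAABABAABAABABAABABAABAABABAABAABABAABABAABAABABAABABAABAABABAABAABABAABABAABAABABAABABAABAABABAABAAB
[8] ABAABABAABAABABAABABAABAABABAABAABABAABABAABAABABAABABAABA…ABAABAABABAABAABABAABABAABAABABAABAABABAABABAABAABABAABABA  (len 165)

102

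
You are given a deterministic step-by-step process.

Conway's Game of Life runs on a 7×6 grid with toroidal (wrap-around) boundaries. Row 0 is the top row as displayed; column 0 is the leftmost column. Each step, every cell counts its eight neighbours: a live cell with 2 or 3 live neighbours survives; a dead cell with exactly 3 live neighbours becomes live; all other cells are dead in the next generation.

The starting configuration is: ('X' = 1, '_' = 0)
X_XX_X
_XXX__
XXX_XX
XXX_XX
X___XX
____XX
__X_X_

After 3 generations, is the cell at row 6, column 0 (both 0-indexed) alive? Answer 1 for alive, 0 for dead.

1

k=0  X_XX_X
_XXX__
XXX_XX
XXX_XX
X___XX
____XX
__X_X_
k=1  X____X
______
______
__X___
______
X_____
XXX___
k=2  X____X
______
______
______
______
X_____
______
k=3  ______
______
______
______
______
______
X____X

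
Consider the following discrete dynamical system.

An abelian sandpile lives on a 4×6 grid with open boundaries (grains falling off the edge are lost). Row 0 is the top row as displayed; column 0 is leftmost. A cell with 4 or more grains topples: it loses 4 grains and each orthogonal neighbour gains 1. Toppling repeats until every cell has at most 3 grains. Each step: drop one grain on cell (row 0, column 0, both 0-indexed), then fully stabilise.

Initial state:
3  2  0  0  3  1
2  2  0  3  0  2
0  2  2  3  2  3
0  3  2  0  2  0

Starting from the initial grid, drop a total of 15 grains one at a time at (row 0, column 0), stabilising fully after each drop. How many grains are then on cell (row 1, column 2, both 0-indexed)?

1

step 0: 3  2  0  0  3  1
2  2  0  3  0  2
0  2  2  3  2  3
0  3  2  0  2  0
step 1: 0  3  0  0  3  1
3  2  0  3  0  2
0  2  2  3  2  3
0  3  2  0  2  0
step 2: 1  3  0  0  3  1
3  2  0  3  0  2
0  2  2  3  2  3
0  3  2  0  2  0
step 3: 2  3  0  0  3  1
3  2  0  3  0  2
0  2  2  3  2  3
0  3  2  0  2  0
step 4: 3  3  0  0  3  1
3  2  0  3  0  2
0  2  2  3  2  3
0  3  2  0  2  0
step 5: 2  1  1  0  3  1
1  0  1  3  0  2
1  3  2  3  2  3
0  3  2  0  2  0
step 6: 3  1  1  0  3  1
1  0  1  3  0  2
1  3  2  3  2  3
0  3  2  0  2  0
step 7: 0  2  1  0  3  1
2  0  1  3  0  2
1  3  2  3  2  3
0  3  2  0  2  0
step 8: 1  2  1  0  3  1
2  0  1  3  0  2
1  3  2  3  2  3
0  3  2  0  2  0
step 9: 2  2  1  0  3  1
2  0  1  3  0  2
1  3  2  3  2  3
0  3  2  0  2  0
step 10: 3  2  1  0  3  1
2  0  1  3  0  2
1  3  2  3  2  3
0  3  2  0  2  0
step 11: 0  3  1  0  3  1
3  0  1  3  0  2
1  3  2  3  2  3
0  3  2  0  2  0
step 12: 1  3  1  0  3  1
3  0  1  3  0  2
1  3  2  3  2  3
0  3  2  0  2  0
step 13: 2  3  1  0  3  1
3  0  1  3  0  2
1  3  2  3  2  3
0  3  2  0  2  0
step 14: 3  3  1  0  3  1
3  0  1  3  0  2
1  3  2  3  2  3
0  3  2  0  2  0
step 15: 2  0  2  0  3  1
0  2  1  3  0  2
2  3  2  3  2  3
0  3  2  0  2  0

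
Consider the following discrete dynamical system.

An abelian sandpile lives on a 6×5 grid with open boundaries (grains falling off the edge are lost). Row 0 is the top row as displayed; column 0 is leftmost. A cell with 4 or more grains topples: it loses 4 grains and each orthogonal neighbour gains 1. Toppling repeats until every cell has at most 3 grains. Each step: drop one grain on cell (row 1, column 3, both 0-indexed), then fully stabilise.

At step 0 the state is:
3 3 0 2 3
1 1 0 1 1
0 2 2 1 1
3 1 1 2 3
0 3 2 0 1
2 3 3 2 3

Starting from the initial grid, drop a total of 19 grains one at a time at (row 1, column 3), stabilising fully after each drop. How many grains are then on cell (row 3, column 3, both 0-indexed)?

1

t=0: 3 3 0 2 3
1 1 0 1 1
0 2 2 1 1
3 1 1 2 3
0 3 2 0 1
2 3 3 2 3
t=1: 3 3 0 2 3
1 1 0 2 1
0 2 2 1 1
3 1 1 2 3
0 3 2 0 1
2 3 3 2 3
t=2: 3 3 0 2 3
1 1 0 3 1
0 2 2 1 1
3 1 1 2 3
0 3 2 0 1
2 3 3 2 3
t=3: 3 3 0 3 3
1 1 1 0 2
0 2 2 2 1
3 1 1 2 3
0 3 2 0 1
2 3 3 2 3
t=4: 3 3 0 3 3
1 1 1 1 2
0 2 2 2 1
3 1 1 2 3
0 3 2 0 1
2 3 3 2 3
t=5: 3 3 0 3 3
1 1 1 2 2
0 2 2 2 1
3 1 1 2 3
0 3 2 0 1
2 3 3 2 3
t=6: 3 3 0 3 3
1 1 1 3 2
0 2 2 2 1
3 1 1 2 3
0 3 2 0 1
2 3 3 2 3
t=7: 3 3 1 1 1
1 1 2 2 0
0 2 2 3 2
3 1 1 2 3
0 3 2 0 1
2 3 3 2 3
t=8: 3 3 1 1 1
1 1 2 3 0
0 2 2 3 2
3 1 1 2 3
0 3 2 0 1
2 3 3 2 3
t=9: 3 3 1 2 1
1 1 3 1 1
0 2 3 0 3
3 1 1 3 3
0 3 2 0 1
2 3 3 2 3
t=10: 3 3 1 2 1
1 1 3 2 1
0 2 3 0 3
3 1 1 3 3
0 3 2 0 1
2 3 3 2 3
t=11: 3 3 1 2 1
1 1 3 3 1
0 2 3 0 3
3 1 1 3 3
0 3 2 0 1
2 3 3 2 3
t=12: 3 3 2 3 1
1 2 1 1 2
0 3 0 2 3
3 1 2 3 3
0 3 2 0 1
2 3 3 2 3
t=13: 3 3 2 3 1
1 2 1 2 2
0 3 0 2 3
3 1 2 3 3
0 3 2 0 1
2 3 3 2 3
t=14: 3 3 2 3 1
1 2 1 3 2
0 3 0 2 3
3 1 2 3 3
0 3 2 0 1
2 3 3 2 3
t=15: 3 3 3 0 2
1 2 2 1 3
0 3 0 3 3
3 1 2 3 3
0 3 2 0 1
2 3 3 2 3
t=16: 3 3 3 0 2
1 2 2 2 3
0 3 0 3 3
3 1 2 3 3
0 3 2 0 1
2 3 3 2 3
t=17: 3 3 3 0 2
1 2 2 3 3
0 3 0 3 3
3 1 2 3 3
0 3 2 0 1
2 3 3 2 3
t=18: 3 3 3 1 3
1 2 3 2 1
0 3 1 2 2
3 1 3 1 1
0 3 2 1 2
2 3 3 2 3
t=19: 3 3 3 1 3
1 2 3 3 1
0 3 1 2 2
3 1 3 1 1
0 3 2 1 2
2 3 3 2 3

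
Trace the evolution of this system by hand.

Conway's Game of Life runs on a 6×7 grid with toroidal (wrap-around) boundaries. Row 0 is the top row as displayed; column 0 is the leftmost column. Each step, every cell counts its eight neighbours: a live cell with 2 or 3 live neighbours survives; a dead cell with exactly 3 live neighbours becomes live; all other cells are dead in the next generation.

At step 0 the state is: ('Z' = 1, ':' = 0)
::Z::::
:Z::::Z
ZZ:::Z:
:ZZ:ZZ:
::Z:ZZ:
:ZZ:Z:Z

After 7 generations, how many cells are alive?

13

gen 0: ::Z::::
:Z::::Z
ZZ:::Z:
:ZZ:ZZ:
::Z:ZZ:
:ZZ:Z:Z
gen 1: ::ZZ:Z:
:ZZ:::Z
::::ZZ:
Z:Z::::
Z:::::Z
:ZZ:Z::
gen 2: Z:::ZZ:
:ZZ:::Z
Z:ZZ:ZZ
ZZ:::Z:
Z:ZZ::Z
ZZZ:ZZZ
gen 3: ::::Z::
::Z::::
:::ZZZ:
:::::Z:
:::Z:::
::Z::::
gen 4: :::Z:::
:::::Z:
:::ZZZ:
:::Z:Z:
:::::::
:::Z:::
gen 5: ::::Z::
:::Z:Z:
:::Z:ZZ
:::Z:Z:
::::Z::
:::::::
gen 6: ::::Z::
:::Z:ZZ
::ZZ:ZZ
:::Z:ZZ
::::Z::
:::::::
gen 7: ::::ZZ:
::ZZ::Z
Z:ZZ:::
::ZZ::Z
::::ZZ:
:::::::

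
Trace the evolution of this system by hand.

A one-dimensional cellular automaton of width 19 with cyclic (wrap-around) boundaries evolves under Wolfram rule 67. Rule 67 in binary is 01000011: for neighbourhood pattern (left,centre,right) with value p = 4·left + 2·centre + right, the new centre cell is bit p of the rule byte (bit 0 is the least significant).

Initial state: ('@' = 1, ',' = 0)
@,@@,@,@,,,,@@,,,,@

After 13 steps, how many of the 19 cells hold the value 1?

[0] @,@@,@,@,,,,@@,,,,@
[1] @,,@,,,,,@@@,@,@@@,
[2] ,,@,,@@@@,,@,,,,,@,
[3] @@,,@,,,@,@,,@@@@,,
[4] ,@,@,,@@,,,,@,,,@,@
[5] ,,,,,@,@,@@@,,@@,,,
[6] @@@@@,,,,,,@,@,@,@@
[7] ,,,,@,@@@@@,,,,,,,,
[8] @@@@,,,,,,@,@@@@@@@
[9] ,,,@,@@@@@,,,,,,,,,
[10] @@@,,,,,,@,@@@@@@@@
[11] ,,@,@@@@@,,,,,,,,,,
[12] @@,,,,,,@,@@@@@@@@@
[13] ,@,@@@@@,,,,,,,,,,,

6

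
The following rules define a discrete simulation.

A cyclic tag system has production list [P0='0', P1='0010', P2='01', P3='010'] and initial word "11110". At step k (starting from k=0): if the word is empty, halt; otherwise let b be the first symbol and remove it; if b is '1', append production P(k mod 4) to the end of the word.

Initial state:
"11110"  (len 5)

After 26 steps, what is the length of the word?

gen 0: "11110"  (len 5)
gen 1: "11100"  (len 5)
gen 2: "11000010"  (len 8)
gen 3: "100001001"  (len 9)
gen 4: "00001001010"  (len 11)
gen 5: "0001001010"  (len 10)
gen 6: "001001010"  (len 9)
gen 7: "01001010"  (len 8)
gen 8: "1001010"  (len 7)
gen 9: "0010100"  (len 7)
gen 10: "010100"  (len 6)
gen 11: "10100"  (len 5)
gen 12: "0100010"  (len 7)
gen 13: "100010"  (len 6)
gen 14: "000100010"  (len 9)
gen 15: "00100010"  (len 8)
gen 16: "0100010"  (len 7)
gen 17: "100010"  (len 6)
gen 18: "000100010"  (len 9)
gen 19: "00100010"  (len 8)
gen 20: "0100010"  (len 7)
gen 21: "100010"  (len 6)
gen 22: "000100010"  (len 9)
gen 23: "00100010"  (len 8)
gen 24: "0100010"  (len 7)
gen 25: "100010"  (len 6)
gen 26: "000100010"  (len 9)

9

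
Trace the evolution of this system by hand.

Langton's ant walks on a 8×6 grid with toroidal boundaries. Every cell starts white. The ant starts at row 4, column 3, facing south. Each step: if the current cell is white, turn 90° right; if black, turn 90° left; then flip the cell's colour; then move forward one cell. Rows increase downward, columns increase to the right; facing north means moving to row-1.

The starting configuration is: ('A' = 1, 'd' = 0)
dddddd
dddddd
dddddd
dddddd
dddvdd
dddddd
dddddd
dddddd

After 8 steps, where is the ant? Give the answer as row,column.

4,3

[0] dddddd
dddddd
dddddd
dddddd
dddvdd
dddddd
dddddd
dddddd
[1] dddddd
dddddd
dddddd
dddddd
dd<Add
dddddd
dddddd
dddddd
[2] dddddd
dddddd
dddddd
dd^ddd
ddAAdd
dddddd
dddddd
dddddd
[3] dddddd
dddddd
dddddd
ddA>dd
ddAAdd
dddddd
dddddd
dddddd
[4] dddddd
dddddd
dddddd
ddAAdd
ddAvdd
dddddd
dddddd
dddddd
[5] dddddd
dddddd
dddddd
ddAAdd
ddAd>d
dddddd
dddddd
dddddd
[6] dddddd
dddddd
dddddd
ddAAdd
ddAdAd
ddddvd
dddddd
dddddd
[7] dddddd
dddddd
dddddd
ddAAdd
ddAdAd
ddd<Ad
dddddd
dddddd
[8] dddddd
dddddd
dddddd
ddAAdd
ddA^Ad
dddAAd
dddddd
dddddd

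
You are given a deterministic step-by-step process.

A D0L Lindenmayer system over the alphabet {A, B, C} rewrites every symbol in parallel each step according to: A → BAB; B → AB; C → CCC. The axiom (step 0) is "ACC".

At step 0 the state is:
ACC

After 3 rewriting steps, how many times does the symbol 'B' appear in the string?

10

gen 0: ACC
gen 1: BABCCCCCC
gen 2: ABBABABCCCCCCCCCCCCCCCCCC
gen 3: BABABABBABABBABABCCCCCCCCCCCCCCCCCCCCCCCCCCCCCCCCCCCCCCCCCCCCCCCCCCCCCC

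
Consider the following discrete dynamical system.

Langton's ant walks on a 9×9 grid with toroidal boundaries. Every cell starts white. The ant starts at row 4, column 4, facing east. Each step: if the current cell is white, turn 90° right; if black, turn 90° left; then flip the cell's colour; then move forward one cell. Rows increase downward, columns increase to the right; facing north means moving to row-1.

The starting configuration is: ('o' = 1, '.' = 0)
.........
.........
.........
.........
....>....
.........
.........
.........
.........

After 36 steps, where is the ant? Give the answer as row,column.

4,0

gen 0: .........
.........
.........
.........
....>....
.........
.........
.........
.........
gen 1: .........
.........
.........
.........
....o....
....v....
.........
.........
.........
gen 2: .........
.........
.........
.........
....o....
...<o....
.........
.........
.........
gen 3: .........
.........
.........
.........
...^o....
...oo....
.........
.........
.........
gen 4: .........
.........
.........
.........
...o>....
...oo....
.........
.........
.........
gen 5: .........
.........
.........
....^....
...o.....
...oo....
.........
.........
.........
gen 6: .........
.........
.........
....o>...
...o.....
...oo....
.........
.........
.........
gen 7: .........
.........
.........
....oo...
...o.v...
...oo....
.........
.........
.........
gen 8: .........
.........
.........
....oo...
...o<o...
...oo....
.........
.........
.........
gen 9: .........
.........
.........
....^o...
...ooo...
...oo....
.........
.........
.........
gen 10: .........
.........
.........
...<.o...
...ooo...
...oo....
.........
.........
.........
gen 11: .........
.........
...^.....
...o.o...
...ooo...
...oo....
.........
.........
.........
gen 12: .........
.........
...o>....
...o.o...
...ooo...
...oo....
.........
.........
.........
gen 13: .........
.........
...oo....
...ovo...
...ooo...
...oo....
.........
.........
.........
gen 14: .........
.........
...oo....
...<oo...
...ooo...
...oo....
.........
.........
.........
gen 15: .........
.........
...oo....
....oo...
...voo...
...oo....
.........
.........
.........
gen 16: .........
.........
...oo....
....oo...
....>o...
...oo....
.........
.........
.........
gen 17: .........
.........
...oo....
....^o...
.....o...
...oo....
.........
.........
.........
gen 18: .........
.........
...oo....
...<.o...
.....o...
...oo....
.........
.........
.........
gen 19: .........
.........
...^o....
...o.o...
.....o...
...oo....
.........
.........
.........
gen 20: .........
.........
..<.o....
...o.o...
.....o...
...oo....
.........
.........
.........
gen 21: .........
..^......
..o.o....
...o.o...
.....o...
...oo....
.........
.........
.........
gen 22: .........
..o>.....
..o.o....
...o.o...
.....o...
...oo....
.........
.........
.........
gen 23: .........
..oo.....
..ovo....
...o.o...
.....o...
...oo....
.........
.........
.........
gen 24: .........
..oo.....
..<oo....
...o.o...
.....o...
...oo....
.........
.........
.........
gen 25: .........
..oo.....
...oo....
..vo.o...
.....o...
...oo....
.........
.........
.........
gen 26: .........
..oo.....
...oo....
.<oo.o...
.....o...
...oo....
.........
.........
.........
gen 27: .........
..oo.....
.^.oo....
.ooo.o...
.....o...
...oo....
.........
.........
.........
gen 28: .........
..oo.....
.o>oo....
.ooo.o...
.....o...
...oo....
.........
.........
.........
gen 29: .........
..oo.....
.oooo....
.ovo.o...
.....o...
...oo....
.........
.........
.........
gen 30: .........
..oo.....
.oooo....
.o.>.o...
.....o...
...oo....
.........
.........
.........
gen 31: .........
..oo.....
.oo^o....
.o...o...
.....o...
...oo....
.........
.........
.........
gen 32: .........
..oo.....
.o<.o....
.o...o...
.....o...
...oo....
.........
.........
.........
gen 33: .........
..oo.....
.o..o....
.ov..o...
.....o...
...oo....
.........
.........
.........
gen 34: .........
..oo.....
.o..o....
.<o..o...
.....o...
...oo....
.........
.........
.........
gen 35: .........
..oo.....
.o..o....
..o..o...
.v...o...
...oo....
.........
.........
.........
gen 36: .........
..oo.....
.o..o....
..o..o...
<o...o...
...oo....
.........
.........
.........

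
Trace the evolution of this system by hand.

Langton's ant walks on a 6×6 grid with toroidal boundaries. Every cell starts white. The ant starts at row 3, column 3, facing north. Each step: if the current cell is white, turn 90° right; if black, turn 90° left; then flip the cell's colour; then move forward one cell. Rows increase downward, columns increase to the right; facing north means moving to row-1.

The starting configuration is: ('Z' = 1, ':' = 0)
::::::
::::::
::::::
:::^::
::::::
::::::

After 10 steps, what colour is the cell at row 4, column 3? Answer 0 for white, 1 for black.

0) ::::::
::::::
::::::
:::^::
::::::
::::::
1) ::::::
::::::
::::::
:::Z>:
::::::
::::::
2) ::::::
::::::
::::::
:::ZZ:
::::v:
::::::
3) ::::::
::::::
::::::
:::ZZ:
:::<Z:
::::::
4) ::::::
::::::
::::::
:::^Z:
:::ZZ:
::::::
5) ::::::
::::::
::::::
::<:Z:
:::ZZ:
::::::
6) ::::::
::::::
::^:::
::Z:Z:
:::ZZ:
::::::
7) ::::::
::::::
::Z>::
::Z:Z:
:::ZZ:
::::::
8) ::::::
::::::
::ZZ::
::ZvZ:
:::ZZ:
::::::
9) ::::::
::::::
::ZZ::
::<ZZ:
:::ZZ:
::::::
10) ::::::
::::::
::ZZ::
:::ZZ:
::vZZ:
::::::

1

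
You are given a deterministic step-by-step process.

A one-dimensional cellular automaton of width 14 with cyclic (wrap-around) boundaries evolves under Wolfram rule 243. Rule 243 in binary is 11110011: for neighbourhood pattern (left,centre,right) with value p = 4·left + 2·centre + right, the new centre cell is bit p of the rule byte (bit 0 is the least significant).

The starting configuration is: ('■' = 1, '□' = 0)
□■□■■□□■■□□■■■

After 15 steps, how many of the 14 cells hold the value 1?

10

step 0: □■□■■□□■■□□■■■
step 1: ■□■□■■■□■■■□■■
step 2: ■■□■□■■■□■■■□■
step 3: ■■■□■□■■■□■■■□
step 4: □■■■□■□■■■□■■■
step 5: ■□■■■□■□■■■□■■
step 6: ■■□■■■□■□■■■□■
step 7: ■■■□■■■□■□■■■□
step 8: □■■■□■■■□■□■■■
step 9: ■□■■■□■■■□■□■■
step 10: ■■□■■■□■■■□■□■
step 11: ■■■□■■■□■■■□■□
step 12: □■■■□■■■□■■■□■
step 13: ■□■■■□■■■□■■■□
step 14: □■□■■■□■■■□■■■
step 15: ■□■□■■■□■■■□■■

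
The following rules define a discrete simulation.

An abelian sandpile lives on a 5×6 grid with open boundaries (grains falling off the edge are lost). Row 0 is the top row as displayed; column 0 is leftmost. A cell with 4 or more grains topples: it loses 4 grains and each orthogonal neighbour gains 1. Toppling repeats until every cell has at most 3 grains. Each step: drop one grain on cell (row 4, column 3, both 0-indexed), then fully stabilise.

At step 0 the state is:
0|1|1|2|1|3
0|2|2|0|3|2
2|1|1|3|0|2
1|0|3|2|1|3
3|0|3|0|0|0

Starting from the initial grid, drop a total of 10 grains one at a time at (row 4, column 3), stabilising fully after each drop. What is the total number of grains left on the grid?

48

k=0  0|1|1|2|1|3
0|2|2|0|3|2
2|1|1|3|0|2
1|0|3|2|1|3
3|0|3|0|0|0
k=1  0|1|1|2|1|3
0|2|2|0|3|2
2|1|1|3|0|2
1|0|3|2|1|3
3|0|3|1|0|0
k=2  0|1|1|2|1|3
0|2|2|0|3|2
2|1|1|3|0|2
1|0|3|2|1|3
3|0|3|2|0|0
k=3  0|1|1|2|1|3
0|2|2|0|3|2
2|1|1|3|0|2
1|0|3|2|1|3
3|0|3|3|0|0
k=4  0|1|1|2|1|3
0|2|2|1|3|2
2|1|3|0|1|2
1|1|1|1|2|3
3|1|1|2|1|0
k=5  0|1|1|2|1|3
0|2|2|1|3|2
2|1|3|0|1|2
1|1|1|1|2|3
3|1|1|3|1|0
k=6  0|1|1|2|1|3
0|2|2|1|3|2
2|1|3|0|1|2
1|1|1|2|2|3
3|1|2|0|2|0
k=7  0|1|1|2|1|3
0|2|2|1|3|2
2|1|3|0|1|2
1|1|1|2|2|3
3|1|2|1|2|0
k=8  0|1|1|2|1|3
0|2|2|1|3|2
2|1|3|0|1|2
1|1|1|2|2|3
3|1|2|2|2|0
k=9  0|1|1|2|1|3
0|2|2|1|3|2
2|1|3|0|1|2
1|1|1|2|2|3
3|1|2|3|2|0
k=10  0|1|1|2|1|3
0|2|2|1|3|2
2|1|3|0|1|2
1|1|1|3|2|3
3|1|3|0|3|0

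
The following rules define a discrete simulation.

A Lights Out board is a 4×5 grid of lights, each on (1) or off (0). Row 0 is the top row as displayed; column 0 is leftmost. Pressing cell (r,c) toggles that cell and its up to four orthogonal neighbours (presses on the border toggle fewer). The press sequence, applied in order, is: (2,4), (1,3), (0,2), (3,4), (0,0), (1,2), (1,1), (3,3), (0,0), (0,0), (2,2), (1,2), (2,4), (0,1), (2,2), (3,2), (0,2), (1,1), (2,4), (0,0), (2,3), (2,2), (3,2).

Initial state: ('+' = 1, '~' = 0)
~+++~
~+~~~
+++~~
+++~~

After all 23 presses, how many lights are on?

k=0  ~+++~
~+~~~
+++~~
+++~~
k=1  ~+++~
~+~~+
+++++
+++~+
k=2  ~++~~
~+++~
+++~+
+++~+
k=3  ~~~+~
~+~+~
+++~+
+++~+
k=4  ~~~+~
~+~+~
+++~~
++++~
k=5  ++~+~
++~+~
+++~~
++++~
k=6  ++++~
+~+~~
++~~~
++++~
k=7  +~++~
~+~~~
+~~~~
++++~
k=8  +~++~
~+~~~
+~~+~
++~~+
k=9  ~+++~
++~~~
+~~+~
++~~+
k=10  +~++~
~+~~~
+~~+~
++~~+
k=11  +~++~
~++~~
+++~~
+++~+
k=12  +~~+~
~~~+~
++~~~
+++~+
k=13  +~~+~
~~~++
++~++
+++~~
k=14  ~+++~
~+~++
++~++
+++~~
k=15  ~+++~
~++++
+~+~+
++~~~
k=16  ~+++~
~++++
+~~~+
+~++~
k=17  ~~~~~
~+~++
+~~~+
+~++~
k=18  ~+~~~
+~+++
++~~+
+~++~
k=19  ~+~~~
+~++~
++~+~
+~+++
k=20  +~~~~
~~++~
++~+~
+~+++
k=21  +~~~~
~~+~~
+++~+
+~+~+
k=22  +~~~~
~~~~~
+~~++
+~~~+
k=23  +~~~~
~~~~~
+~+++
+++++

10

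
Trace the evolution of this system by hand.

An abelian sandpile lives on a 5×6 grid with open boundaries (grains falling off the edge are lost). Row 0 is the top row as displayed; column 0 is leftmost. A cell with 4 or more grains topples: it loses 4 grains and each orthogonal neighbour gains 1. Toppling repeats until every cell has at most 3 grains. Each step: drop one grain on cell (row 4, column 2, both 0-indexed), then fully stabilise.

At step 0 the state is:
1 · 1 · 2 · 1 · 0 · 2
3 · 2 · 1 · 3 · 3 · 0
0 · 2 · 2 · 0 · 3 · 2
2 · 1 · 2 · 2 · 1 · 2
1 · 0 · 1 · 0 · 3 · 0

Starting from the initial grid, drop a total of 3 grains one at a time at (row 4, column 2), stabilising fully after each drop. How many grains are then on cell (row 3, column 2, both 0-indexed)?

gen 0: 1 · 1 · 2 · 1 · 0 · 2
3 · 2 · 1 · 3 · 3 · 0
0 · 2 · 2 · 0 · 3 · 2
2 · 1 · 2 · 2 · 1 · 2
1 · 0 · 1 · 0 · 3 · 0
gen 1: 1 · 1 · 2 · 1 · 0 · 2
3 · 2 · 1 · 3 · 3 · 0
0 · 2 · 2 · 0 · 3 · 2
2 · 1 · 2 · 2 · 1 · 2
1 · 0 · 2 · 0 · 3 · 0
gen 2: 1 · 1 · 2 · 1 · 0 · 2
3 · 2 · 1 · 3 · 3 · 0
0 · 2 · 2 · 0 · 3 · 2
2 · 1 · 2 · 2 · 1 · 2
1 · 0 · 3 · 0 · 3 · 0
gen 3: 1 · 1 · 2 · 1 · 0 · 2
3 · 2 · 1 · 3 · 3 · 0
0 · 2 · 2 · 0 · 3 · 2
2 · 1 · 3 · 2 · 1 · 2
1 · 1 · 0 · 1 · 3 · 0

3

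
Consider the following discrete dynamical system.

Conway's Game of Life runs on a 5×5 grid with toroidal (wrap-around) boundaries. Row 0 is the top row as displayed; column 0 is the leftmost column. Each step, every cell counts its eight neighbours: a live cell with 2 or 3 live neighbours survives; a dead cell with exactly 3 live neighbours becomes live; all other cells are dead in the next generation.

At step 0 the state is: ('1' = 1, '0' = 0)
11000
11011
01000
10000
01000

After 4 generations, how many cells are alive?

t=0: 11000
11011
01000
10000
01000
t=1: 00000
00001
01100
11000
01000
t=2: 00000
00000
01100
10000
11000
t=3: 00000
00000
01000
10100
11000
t=4: 00000
00000
01000
10100
11000

5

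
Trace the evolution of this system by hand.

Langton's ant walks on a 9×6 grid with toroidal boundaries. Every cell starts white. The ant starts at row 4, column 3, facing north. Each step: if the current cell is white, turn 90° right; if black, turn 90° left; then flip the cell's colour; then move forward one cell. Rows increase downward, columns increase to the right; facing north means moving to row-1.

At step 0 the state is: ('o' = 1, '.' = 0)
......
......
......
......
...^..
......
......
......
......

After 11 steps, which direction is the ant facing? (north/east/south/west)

gen 0: ......
......
......
......
...^..
......
......
......
......
gen 1: ......
......
......
......
...o>.
......
......
......
......
gen 2: ......
......
......
......
...oo.
....v.
......
......
......
gen 3: ......
......
......
......
...oo.
...<o.
......
......
......
gen 4: ......
......
......
......
...^o.
...oo.
......
......
......
gen 5: ......
......
......
......
..<.o.
...oo.
......
......
......
gen 6: ......
......
......
..^...
..o.o.
...oo.
......
......
......
gen 7: ......
......
......
..o>..
..o.o.
...oo.
......
......
......
gen 8: ......
......
......
..oo..
..ovo.
...oo.
......
......
......
gen 9: ......
......
......
..oo..
..<oo.
...oo.
......
......
......
gen 10: ......
......
......
..oo..
...oo.
..voo.
......
......
......
gen 11: ......
......
......
..oo..
...oo.
.<ooo.
......
......
......

west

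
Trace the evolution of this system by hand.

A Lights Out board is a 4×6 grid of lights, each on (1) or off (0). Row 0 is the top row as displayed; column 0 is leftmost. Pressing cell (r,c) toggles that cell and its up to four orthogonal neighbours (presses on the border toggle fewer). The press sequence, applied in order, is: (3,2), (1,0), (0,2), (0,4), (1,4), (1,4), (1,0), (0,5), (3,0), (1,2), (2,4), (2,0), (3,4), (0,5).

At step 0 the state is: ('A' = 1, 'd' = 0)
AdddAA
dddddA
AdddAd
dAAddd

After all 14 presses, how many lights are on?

k=0  AdddAA
dddddA
AdddAd
dAAddd
k=1  AdddAA
dddddA
AdAdAd
dddAdd
k=2  ddddAA
AAdddA
ddAdAd
dddAdd
k=3  dAAAAA
AAAddA
ddAdAd
dddAdd
k=4  dAAddd
AAAdAA
ddAdAd
dddAdd
k=5  dAAdAd
AAAAdd
ddAddd
dddAdd
k=6  dAAddd
AAAdAA
ddAdAd
dddAdd
k=7  AAAddd
ddAdAA
AdAdAd
dddAdd
k=8  AAAdAA
ddAdAd
AdAdAd
dddAdd
k=9  AAAdAA
ddAdAd
ddAdAd
AAdAdd
k=10  AAddAA
dAdAAd
ddddAd
AAdAdd
k=11  AAddAA
dAdAdd
dddAdA
AAdAAd
k=12  AAddAA
AAdAdd
AAdAdA
dAdAAd
k=13  AAddAA
AAdAdd
AAdAAA
dAdddA
k=14  AAdddd
AAdAdA
AAdAAA
dAdddA

13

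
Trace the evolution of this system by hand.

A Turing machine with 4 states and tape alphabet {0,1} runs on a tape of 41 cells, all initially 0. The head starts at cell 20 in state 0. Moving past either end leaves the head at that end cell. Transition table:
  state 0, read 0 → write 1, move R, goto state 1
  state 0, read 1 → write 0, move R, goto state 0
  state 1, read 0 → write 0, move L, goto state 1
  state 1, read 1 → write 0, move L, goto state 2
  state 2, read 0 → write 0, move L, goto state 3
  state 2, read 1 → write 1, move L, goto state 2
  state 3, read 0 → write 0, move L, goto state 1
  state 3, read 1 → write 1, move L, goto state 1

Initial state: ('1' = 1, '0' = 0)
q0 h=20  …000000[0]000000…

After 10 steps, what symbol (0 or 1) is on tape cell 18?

0) q0 h=20  …000000[0]000000…
1) q1 h=21  …000001[0]000000…
2) q1 h=20  …000000[1]000000…
3) q2 h=19  …000000[0]000000…
4) q3 h=18  …000000[0]000000…
5) q1 h=17  …000000[0]000000…
6) q1 h=16  …000000[0]000000…
7) q1 h=15  …000000[0]000000…
8) q1 h=14  …000000[0]000000…
9) q1 h=13  …000000[0]000000…
10) q1 h=12  …000000[0]000000…

0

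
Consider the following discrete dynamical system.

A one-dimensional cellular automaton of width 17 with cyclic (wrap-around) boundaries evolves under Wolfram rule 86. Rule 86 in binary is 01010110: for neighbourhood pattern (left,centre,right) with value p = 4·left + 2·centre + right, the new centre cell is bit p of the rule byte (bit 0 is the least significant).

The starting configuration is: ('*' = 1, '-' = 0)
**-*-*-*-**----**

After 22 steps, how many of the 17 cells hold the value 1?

t=0: **-*-*-*-**----**
t=1: -*-*-*-*--**--*--
t=2: **-*-*-***-*****-
t=3: -*-*-*---*-----*-
t=4: **-*-**-***---***
t=5: -*-*--*---**-*---
t=6: **-*****-*-*-**--
t=7: -*-----*-*-*--***
t=8: -**---**-*-***--*
t=9: --**-*-*-*---****
t=10: **-*-*-*-**-*---*
t=11: -*-*-*-*--*-**-*-
t=12: **-*-*-****--*-**
t=13: -*-*-*----****---
t=14: **-*-**--*---**--
t=15: -*-*--*****-*-***
t=16: -*-***----*-*---*
t=17: -*---**--**-**-**
t=18: -**-*-***-*--*--*
t=19: --*-*---*-*******
t=20: ***-**-**-------*
t=21: --*--*--**-----*-
t=22: -*******-**---***

12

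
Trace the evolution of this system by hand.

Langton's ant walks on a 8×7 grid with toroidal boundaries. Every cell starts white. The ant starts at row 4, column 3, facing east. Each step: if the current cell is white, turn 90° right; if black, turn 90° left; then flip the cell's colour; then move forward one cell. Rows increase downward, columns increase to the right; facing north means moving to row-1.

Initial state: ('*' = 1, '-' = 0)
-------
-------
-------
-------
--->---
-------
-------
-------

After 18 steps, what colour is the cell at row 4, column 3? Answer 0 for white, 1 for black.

k=0  -------
-------
-------
-------
--->---
-------
-------
-------
k=1  -------
-------
-------
-------
---*---
---v---
-------
-------
k=2  -------
-------
-------
-------
---*---
--<*---
-------
-------
k=3  -------
-------
-------
-------
--^*---
--**---
-------
-------
k=4  -------
-------
-------
-------
--*>---
--**---
-------
-------
k=5  -------
-------
-------
---^---
--*----
--**---
-------
-------
k=6  -------
-------
-------
---*>--
--*----
--**---
-------
-------
k=7  -------
-------
-------
---**--
--*-v--
--**---
-------
-------
k=8  -------
-------
-------
---**--
--*<*--
--**---
-------
-------
k=9  -------
-------
-------
---^*--
--***--
--**---
-------
-------
k=10  -------
-------
-------
--<-*--
--***--
--**---
-------
-------
k=11  -------
-------
--^----
--*-*--
--***--
--**---
-------
-------
k=12  -------
-------
--*>---
--*-*--
--***--
--**---
-------
-------
k=13  -------
-------
--**---
--*v*--
--***--
--**---
-------
-------
k=14  -------
-------
--**---
--<**--
--***--
--**---
-------
-------
k=15  -------
-------
--**---
---**--
--v**--
--**---
-------
-------
k=16  -------
-------
--**---
---**--
--->*--
--**---
-------
-------
k=17  -------
-------
--**---
---^*--
----*--
--**---
-------
-------
k=18  -------
-------
--**---
--<-*--
----*--
--**---
-------
-------

0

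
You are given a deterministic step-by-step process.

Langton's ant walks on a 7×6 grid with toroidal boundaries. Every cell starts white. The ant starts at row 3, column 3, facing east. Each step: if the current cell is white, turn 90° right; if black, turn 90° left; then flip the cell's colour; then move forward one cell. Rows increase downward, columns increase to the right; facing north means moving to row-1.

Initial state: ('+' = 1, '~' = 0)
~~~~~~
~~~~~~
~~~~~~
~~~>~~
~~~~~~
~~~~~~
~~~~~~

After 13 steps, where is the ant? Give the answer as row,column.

gen 0: ~~~~~~
~~~~~~
~~~~~~
~~~>~~
~~~~~~
~~~~~~
~~~~~~
gen 1: ~~~~~~
~~~~~~
~~~~~~
~~~+~~
~~~v~~
~~~~~~
~~~~~~
gen 2: ~~~~~~
~~~~~~
~~~~~~
~~~+~~
~~<+~~
~~~~~~
~~~~~~
gen 3: ~~~~~~
~~~~~~
~~~~~~
~~^+~~
~~++~~
~~~~~~
~~~~~~
gen 4: ~~~~~~
~~~~~~
~~~~~~
~~+>~~
~~++~~
~~~~~~
~~~~~~
gen 5: ~~~~~~
~~~~~~
~~~^~~
~~+~~~
~~++~~
~~~~~~
~~~~~~
gen 6: ~~~~~~
~~~~~~
~~~+>~
~~+~~~
~~++~~
~~~~~~
~~~~~~
gen 7: ~~~~~~
~~~~~~
~~~++~
~~+~v~
~~++~~
~~~~~~
~~~~~~
gen 8: ~~~~~~
~~~~~~
~~~++~
~~+<+~
~~++~~
~~~~~~
~~~~~~
gen 9: ~~~~~~
~~~~~~
~~~^+~
~~+++~
~~++~~
~~~~~~
~~~~~~
gen 10: ~~~~~~
~~~~~~
~~<~+~
~~+++~
~~++~~
~~~~~~
~~~~~~
gen 11: ~~~~~~
~~^~~~
~~+~+~
~~+++~
~~++~~
~~~~~~
~~~~~~
gen 12: ~~~~~~
~~+>~~
~~+~+~
~~+++~
~~++~~
~~~~~~
~~~~~~
gen 13: ~~~~~~
~~++~~
~~+v+~
~~+++~
~~++~~
~~~~~~
~~~~~~

2,3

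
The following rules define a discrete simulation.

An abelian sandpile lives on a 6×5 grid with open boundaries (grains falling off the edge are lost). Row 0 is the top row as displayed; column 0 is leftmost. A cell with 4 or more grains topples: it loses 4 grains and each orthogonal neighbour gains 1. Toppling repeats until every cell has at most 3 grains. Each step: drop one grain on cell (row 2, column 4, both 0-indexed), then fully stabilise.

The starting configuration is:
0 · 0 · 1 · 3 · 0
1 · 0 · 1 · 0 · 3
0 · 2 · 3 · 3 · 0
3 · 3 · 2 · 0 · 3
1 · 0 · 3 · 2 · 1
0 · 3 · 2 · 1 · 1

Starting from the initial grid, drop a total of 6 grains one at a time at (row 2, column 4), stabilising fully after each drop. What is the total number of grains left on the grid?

44

gen 0: 0 · 0 · 1 · 3 · 0
1 · 0 · 1 · 0 · 3
0 · 2 · 3 · 3 · 0
3 · 3 · 2 · 0 · 3
1 · 0 · 3 · 2 · 1
0 · 3 · 2 · 1 · 1
gen 1: 0 · 0 · 1 · 3 · 0
1 · 0 · 1 · 0 · 3
0 · 2 · 3 · 3 · 1
3 · 3 · 2 · 0 · 3
1 · 0 · 3 · 2 · 1
0 · 3 · 2 · 1 · 1
gen 2: 0 · 0 · 1 · 3 · 0
1 · 0 · 1 · 0 · 3
0 · 2 · 3 · 3 · 2
3 · 3 · 2 · 0 · 3
1 · 0 · 3 · 2 · 1
0 · 3 · 2 · 1 · 1
gen 3: 0 · 0 · 1 · 3 · 0
1 · 0 · 1 · 0 · 3
0 · 2 · 3 · 3 · 3
3 · 3 · 2 · 0 · 3
1 · 0 · 3 · 2 · 1
0 · 3 · 2 · 1 · 1
gen 4: 0 · 0 · 1 · 3 · 1
1 · 0 · 2 · 2 · 0
0 · 3 · 0 · 1 · 3
3 · 3 · 3 · 2 · 0
1 · 0 · 3 · 2 · 2
0 · 3 · 2 · 1 · 1
gen 5: 0 · 0 · 1 · 3 · 1
1 · 0 · 2 · 2 · 1
0 · 3 · 0 · 2 · 0
3 · 3 · 3 · 2 · 1
1 · 0 · 3 · 2 · 2
0 · 3 · 2 · 1 · 1
gen 6: 0 · 0 · 1 · 3 · 1
1 · 0 · 2 · 2 · 1
0 · 3 · 0 · 2 · 1
3 · 3 · 3 · 2 · 1
1 · 0 · 3 · 2 · 2
0 · 3 · 2 · 1 · 1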